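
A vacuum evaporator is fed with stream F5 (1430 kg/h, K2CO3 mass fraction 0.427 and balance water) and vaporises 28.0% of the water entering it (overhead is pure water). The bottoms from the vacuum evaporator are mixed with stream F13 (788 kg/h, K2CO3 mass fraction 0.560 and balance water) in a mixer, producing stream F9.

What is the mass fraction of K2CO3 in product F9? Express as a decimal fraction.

Vapour removed = 0.280×0.573×1430 = 229.43 kg/h; concentrate = 1200.6 kg/h.
K2CO3 reaching the mixer = 610.61 (from concentrate) + 788×0.560 = 1051.9 kg/h.
Product flow = 1200.6 + 788 = 1988.6 kg/h; K2CO3 fraction = 0.529.

0.529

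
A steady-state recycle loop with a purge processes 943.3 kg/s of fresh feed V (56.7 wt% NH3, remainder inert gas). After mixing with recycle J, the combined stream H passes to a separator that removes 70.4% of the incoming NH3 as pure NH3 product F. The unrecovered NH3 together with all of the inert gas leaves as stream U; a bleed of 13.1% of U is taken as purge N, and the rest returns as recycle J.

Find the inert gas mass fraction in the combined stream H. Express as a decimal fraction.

inert gas enters only via V and leaves only via the purge: 943.3×0.433 = 0.131×(inert gas in U), and the separator passes all inert gas, so inert gas in H = inert gas in U = 3117.9 kg/s.
NH3 in H: m_A = 943.3×0.567 + (1−0.131)·(1−0.704)·m_A, so m_A = 534.85/0.7428 = 720.07 kg/s.
H = 720.07 + 3117.9 = 3838 kg/s.
inert gas fraction in H = 3117.9/3838 = 0.8124.

0.8124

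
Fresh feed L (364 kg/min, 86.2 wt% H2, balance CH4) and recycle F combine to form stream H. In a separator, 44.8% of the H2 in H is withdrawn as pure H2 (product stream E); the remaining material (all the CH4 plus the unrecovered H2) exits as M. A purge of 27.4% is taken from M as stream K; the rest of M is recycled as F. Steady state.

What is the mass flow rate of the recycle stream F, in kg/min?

CH4 enters only via L and leaves only via the purge: 364×0.138 = 0.274×(CH4 in M), and the separator passes all CH4, so CH4 in H = CH4 in M = 183.33 kg/min.
H2 in H: m_A = 364×0.862 + (1−0.274)·(1−0.448)·m_A, so m_A = 313.77/0.5992 = 523.6 kg/min.
M = (1−0.448)×523.6 + 183.33 = 472.36 kg/min.
Recycle F = (1−0.274)×472.36 = 342.93 kg/min.

342.9 kg/min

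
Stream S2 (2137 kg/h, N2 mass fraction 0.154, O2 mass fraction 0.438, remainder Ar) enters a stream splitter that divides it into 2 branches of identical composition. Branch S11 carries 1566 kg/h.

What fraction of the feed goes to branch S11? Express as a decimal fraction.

Fraction to S11 = 1566/2137 = 0.7328.

0.733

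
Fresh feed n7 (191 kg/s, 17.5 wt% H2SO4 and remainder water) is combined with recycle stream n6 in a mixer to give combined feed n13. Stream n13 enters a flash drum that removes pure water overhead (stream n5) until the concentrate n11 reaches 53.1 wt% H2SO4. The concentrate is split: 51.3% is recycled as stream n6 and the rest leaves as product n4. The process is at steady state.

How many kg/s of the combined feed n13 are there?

257.3 kg/s

Overall H2SO4 balance (none leaves overhead): H2SO4 in fresh feed = H2SO4 in product, i.e. 191×0.175 = (1−0.513)·n11·0.531.
n11 = 33.425/(0.531×0.487) = 129.26 kg/s.
Recycle n6 = 0.513×129.26 = 66.308 kg/s.
Combined feed n13 = 191 + 66.308 = 257.31 kg/s.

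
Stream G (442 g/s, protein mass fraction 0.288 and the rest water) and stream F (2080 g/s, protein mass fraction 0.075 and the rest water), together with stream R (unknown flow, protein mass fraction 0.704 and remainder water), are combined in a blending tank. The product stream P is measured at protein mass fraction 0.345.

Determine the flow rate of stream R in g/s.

1635 g/s

Let R be the unknown flow. Total out = 2522 + R.
protein balance: 283.3 + 0.704·R = 0.345·(2522 + R)
(0.704 − 0.345)·R = 0.345×2522 − 283.3 = 586.79
R = 586.79 / 0.359 = 1634.5 g/s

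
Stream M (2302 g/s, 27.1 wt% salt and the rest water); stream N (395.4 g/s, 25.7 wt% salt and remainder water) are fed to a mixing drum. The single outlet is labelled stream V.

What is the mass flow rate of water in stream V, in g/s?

1972 g/s

water out = water in = 2302×0.729 + 395.4×0.743 = 1971.9 g/s.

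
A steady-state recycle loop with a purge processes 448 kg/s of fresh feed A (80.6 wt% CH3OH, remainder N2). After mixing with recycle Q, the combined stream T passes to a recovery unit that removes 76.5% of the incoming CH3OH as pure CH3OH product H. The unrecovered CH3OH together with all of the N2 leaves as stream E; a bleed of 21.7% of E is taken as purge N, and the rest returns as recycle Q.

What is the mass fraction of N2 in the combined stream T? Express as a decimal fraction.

N2 enters only via A and leaves only via the purge: 448×0.194 = 0.217×(N2 in E), and the recovery unit passes all N2, so N2 in T = N2 in E = 400.52 kg/s.
CH3OH in T: m_A = 448×0.806 + (1−0.217)·(1−0.765)·m_A, so m_A = 361.09/0.8160 = 442.51 kg/s.
T = 442.51 + 400.52 = 843.03 kg/s.
N2 fraction in T = 400.52/843.03 = 0.475.

0.475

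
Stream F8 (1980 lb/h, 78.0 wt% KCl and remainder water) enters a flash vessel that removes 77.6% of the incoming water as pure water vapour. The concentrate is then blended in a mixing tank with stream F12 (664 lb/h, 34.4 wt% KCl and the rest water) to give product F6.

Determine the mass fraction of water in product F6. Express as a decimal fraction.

0.231

Vapour removed = 0.776×0.220×1980 = 338.03 lb/h; concentrate = 1642 lb/h.
water reaching the mixer = 97.574 (from concentrate) + 664×0.656 = 533.16 lb/h.
Product flow = 1642 + 664 = 2306 lb/h; water fraction = 0.231.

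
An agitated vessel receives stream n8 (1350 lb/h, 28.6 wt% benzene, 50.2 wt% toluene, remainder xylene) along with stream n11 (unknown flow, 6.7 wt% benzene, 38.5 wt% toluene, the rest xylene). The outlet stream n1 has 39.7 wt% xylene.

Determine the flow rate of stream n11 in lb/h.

Let n11 be the unknown flow. Total out = 1350 + n11.
xylene balance: 286.2 + 0.548·n11 = 0.397·(1350 + n11)
(0.548 − 0.397)·n11 = 0.397×1350 − 286.2 = 249.75
n11 = 249.75 / 0.151 = 1654 lb/h

1654 lb/h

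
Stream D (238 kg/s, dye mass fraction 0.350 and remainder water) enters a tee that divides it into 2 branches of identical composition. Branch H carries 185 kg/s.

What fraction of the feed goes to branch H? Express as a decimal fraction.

Fraction to H = 185/238 = 0.7773.

0.777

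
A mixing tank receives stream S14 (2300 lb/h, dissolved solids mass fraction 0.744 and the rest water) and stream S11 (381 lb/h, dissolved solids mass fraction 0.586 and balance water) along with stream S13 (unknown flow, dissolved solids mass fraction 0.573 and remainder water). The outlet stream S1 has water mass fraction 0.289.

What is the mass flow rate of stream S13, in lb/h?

204.9 lb/h

Let S13 be the unknown flow. Total out = 2681 + S13.
water balance: 746.53 + 0.427·S13 = 0.289·(2681 + S13)
(0.427 − 0.289)·S13 = 0.289×2681 − 746.53 = 28.275
S13 = 28.275 / 0.138 = 204.89 lb/h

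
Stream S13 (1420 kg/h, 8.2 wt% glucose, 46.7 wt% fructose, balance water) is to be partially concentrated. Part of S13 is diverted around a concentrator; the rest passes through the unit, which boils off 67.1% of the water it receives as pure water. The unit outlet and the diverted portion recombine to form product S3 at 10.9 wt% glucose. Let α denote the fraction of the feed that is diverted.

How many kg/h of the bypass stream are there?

257.7 kg/h

All 1420×0.082 = 116.44 kg/h of glucose reaches S3, so S3 = 116.44/0.109 = 1068.3 kg/h and vapour = 351.74 kg/h.
The evaporator receives (1−α)·1420 of feed at 0.451 water and removes 0.671 of that water:
0.671×0.451×(1−α)×1420 = 351.74
(1−α) = 351.74/429.72 = 0.8185;  α = 0.1815.
Bypass flow = 0.1815×1420 = 257.68 kg/h.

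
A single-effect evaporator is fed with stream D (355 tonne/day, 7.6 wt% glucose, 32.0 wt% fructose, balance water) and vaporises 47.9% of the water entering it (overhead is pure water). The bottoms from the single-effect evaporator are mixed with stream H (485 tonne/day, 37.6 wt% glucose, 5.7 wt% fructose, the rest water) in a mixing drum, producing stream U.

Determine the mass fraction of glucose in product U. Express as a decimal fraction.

Vapour removed = 0.479×0.604×355 = 102.71 tonne/day; concentrate = 252.29 tonne/day.
glucose reaching the mixer = 26.98 (from concentrate) + 485×0.376 = 209.34 tonne/day.
Product flow = 252.29 + 485 = 737.29 tonne/day; glucose fraction = 0.284.

0.284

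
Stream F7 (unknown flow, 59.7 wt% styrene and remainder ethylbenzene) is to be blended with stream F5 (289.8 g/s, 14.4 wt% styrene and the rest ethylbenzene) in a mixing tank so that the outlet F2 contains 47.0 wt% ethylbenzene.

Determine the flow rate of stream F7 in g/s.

1670 g/s

Let F7 be the unknown flow. Total out = 289.8 + F7.
ethylbenzene balance: 248.07 + 0.403·F7 = 0.470·(289.8 + F7)
(0.403 − 0.470)·F7 = 0.470×289.8 − 248.07 = -111.86
F7 = -111.86 / -0.067 = 1669.6 g/s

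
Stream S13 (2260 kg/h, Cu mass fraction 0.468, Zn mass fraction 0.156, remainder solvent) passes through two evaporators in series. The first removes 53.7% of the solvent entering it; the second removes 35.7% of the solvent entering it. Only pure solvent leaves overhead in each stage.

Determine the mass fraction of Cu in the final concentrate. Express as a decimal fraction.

0.636

solvent in feed = 2260×0.376 = 849.76 kg/h.
After stage 1: solvent left = (1−0.537)×849.76 = 393.44; stream total = 1803.7 kg/h.
After stage 2: solvent left = (1−0.357)×393.44 = 252.98; final concentrate = 1663.2 kg/h.
Cu fraction = 1057.7/1663.2 = 0.636.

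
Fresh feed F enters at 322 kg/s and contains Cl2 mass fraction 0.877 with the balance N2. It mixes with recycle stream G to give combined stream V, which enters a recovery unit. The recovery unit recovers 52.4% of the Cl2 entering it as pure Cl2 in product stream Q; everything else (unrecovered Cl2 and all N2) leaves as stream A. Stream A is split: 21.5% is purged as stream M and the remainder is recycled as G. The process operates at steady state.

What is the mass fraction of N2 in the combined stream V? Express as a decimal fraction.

0.290

N2 enters only via F and leaves only via the purge: 322×0.123 = 0.215×(N2 in A), and the recovery unit passes all N2, so N2 in V = N2 in A = 184.21 kg/s.
Cl2 in V: m_A = 322×0.877 + (1−0.215)·(1−0.524)·m_A, so m_A = 282.39/0.6263 = 450.86 kg/s.
V = 450.86 + 184.21 = 635.08 kg/s.
N2 fraction in V = 184.21/635.08 = 0.290.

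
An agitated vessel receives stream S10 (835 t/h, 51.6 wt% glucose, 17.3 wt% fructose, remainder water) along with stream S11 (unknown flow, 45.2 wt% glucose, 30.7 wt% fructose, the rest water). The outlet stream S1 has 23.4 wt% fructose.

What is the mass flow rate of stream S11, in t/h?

Let S11 be the unknown flow. Total out = 835 + S11.
fructose balance: 144.45 + 0.307·S11 = 0.234·(835 + S11)
(0.307 − 0.234)·S11 = 0.234×835 − 144.45 = 50.935
S11 = 50.935 / 0.073 = 697.74 t/h

697.7 t/h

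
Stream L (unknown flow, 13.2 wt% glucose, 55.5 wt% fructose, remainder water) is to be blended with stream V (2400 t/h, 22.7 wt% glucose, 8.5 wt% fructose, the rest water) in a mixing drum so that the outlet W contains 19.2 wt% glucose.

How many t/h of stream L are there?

1400 t/h

Let L be the unknown flow. Total out = 2400 + L.
glucose balance: 544.8 + 0.132·L = 0.192·(2400 + L)
(0.132 − 0.192)·L = 0.192×2400 − 544.8 = -84
L = -84 / -0.060 = 1400 t/h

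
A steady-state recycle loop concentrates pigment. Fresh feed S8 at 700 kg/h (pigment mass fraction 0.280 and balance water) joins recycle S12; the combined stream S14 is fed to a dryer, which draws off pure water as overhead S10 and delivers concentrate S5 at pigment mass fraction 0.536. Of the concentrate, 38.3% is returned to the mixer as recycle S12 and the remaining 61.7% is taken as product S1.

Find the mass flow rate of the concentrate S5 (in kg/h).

592.7 kg/h

Overall pigment balance (none leaves overhead): pigment in fresh feed = pigment in product, i.e. 700×0.280 = (1−0.383)·S5·0.536.
S5 = 196/(0.536×0.617) = 592.66 kg/h.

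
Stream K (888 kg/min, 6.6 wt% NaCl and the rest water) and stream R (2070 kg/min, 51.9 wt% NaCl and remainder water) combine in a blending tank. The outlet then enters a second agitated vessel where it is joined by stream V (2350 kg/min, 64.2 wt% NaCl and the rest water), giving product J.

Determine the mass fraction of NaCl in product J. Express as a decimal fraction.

0.4977

Overall, product flow = 5308 kg/min.
NaCl in = 888×0.066 + 2070×0.519 + 2350×0.642 = 2641.6 kg/min.
NaCl fraction in J = 0.4977.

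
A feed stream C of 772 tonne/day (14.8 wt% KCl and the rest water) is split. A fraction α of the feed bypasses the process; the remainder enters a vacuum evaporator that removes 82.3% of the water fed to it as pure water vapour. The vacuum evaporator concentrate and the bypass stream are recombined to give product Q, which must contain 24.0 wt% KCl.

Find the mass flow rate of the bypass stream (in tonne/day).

All 772×0.148 = 114.26 tonne/day of KCl reaches Q, so Q = 114.26/0.240 = 476.07 tonne/day and vapour = 295.93 tonne/day.
The evaporator receives (1−α)·772 of feed at 0.852 water and removes 0.823 of that water:
0.823×0.852×(1−α)×772 = 295.93
(1−α) = 295.93/541.32 = 0.5467;  α = 0.4533.
Bypass flow = 0.4533×772 = 349.96 tonne/day.

350 tonne/day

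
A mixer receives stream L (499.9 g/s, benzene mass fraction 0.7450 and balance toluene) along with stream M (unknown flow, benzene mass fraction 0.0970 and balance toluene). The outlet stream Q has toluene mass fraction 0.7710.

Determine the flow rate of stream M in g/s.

1954 g/s

Let M be the unknown flow. Total out = 499.9 + M.
toluene balance: 127.47 + 0.903·M = 0.771·(499.9 + M)
(0.903 − 0.771)·M = 0.771×499.9 − 127.47 = 257.95
M = 257.95 / 0.132 = 1954.2 g/s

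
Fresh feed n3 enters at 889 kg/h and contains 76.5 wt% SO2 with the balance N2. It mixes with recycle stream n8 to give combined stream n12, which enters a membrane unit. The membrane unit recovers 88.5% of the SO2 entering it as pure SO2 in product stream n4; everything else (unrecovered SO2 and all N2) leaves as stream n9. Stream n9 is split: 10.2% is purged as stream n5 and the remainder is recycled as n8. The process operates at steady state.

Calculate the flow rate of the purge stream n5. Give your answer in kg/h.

N2 enters only via n3 and leaves only via the purge: 889×0.235 = 0.102×(N2 in n9), and the membrane unit passes all N2, so N2 in n12 = N2 in n9 = 2048.2 kg/h.
SO2 in n12: m_A = 889×0.765 + (1−0.102)·(1−0.885)·m_A, so m_A = 680.09/0.8967 = 758.41 kg/h.
n9 = (1−0.885)×758.41 + 2048.2 = 2135.4 kg/h.
Purge n5 = 0.102×2135.4 = 217.81 kg/h.

217.8 kg/h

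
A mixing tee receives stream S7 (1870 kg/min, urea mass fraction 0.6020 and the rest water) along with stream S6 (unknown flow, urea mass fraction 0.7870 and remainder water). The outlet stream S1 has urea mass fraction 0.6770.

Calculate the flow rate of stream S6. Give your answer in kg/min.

1275 kg/min

Let S6 be the unknown flow. Total out = 1870 + S6.
urea balance: 1125.7 + 0.787·S6 = 0.677·(1870 + S6)
(0.787 − 0.677)·S6 = 0.677×1870 − 1125.7 = 140.25
S6 = 140.25 / 0.110 = 1275 kg/min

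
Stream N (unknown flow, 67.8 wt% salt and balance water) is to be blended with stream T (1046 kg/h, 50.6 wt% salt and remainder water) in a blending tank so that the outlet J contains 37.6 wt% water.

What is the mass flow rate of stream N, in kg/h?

2286 kg/h

Let N be the unknown flow. Total out = 1046 + N.
water balance: 516.72 + 0.322·N = 0.376·(1046 + N)
(0.322 − 0.376)·N = 0.376×1046 − 516.72 = -123.43
N = -123.43 / -0.054 = 2285.7 kg/h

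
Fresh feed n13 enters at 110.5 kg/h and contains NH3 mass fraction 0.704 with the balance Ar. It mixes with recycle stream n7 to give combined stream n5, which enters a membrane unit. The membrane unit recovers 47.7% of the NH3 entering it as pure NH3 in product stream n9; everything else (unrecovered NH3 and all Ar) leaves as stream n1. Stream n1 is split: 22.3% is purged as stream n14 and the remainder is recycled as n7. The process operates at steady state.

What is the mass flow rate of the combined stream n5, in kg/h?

277.7 kg/h

Ar enters only via n13 and leaves only via the purge: 110.5×0.296 = 0.223×(Ar in n1), and the membrane unit passes all Ar, so Ar in n5 = Ar in n1 = 146.67 kg/h.
NH3 in n5: m_A = 110.5×0.704 + (1−0.223)·(1−0.477)·m_A, so m_A = 77.792/0.5936 = 131.04 kg/h.
n5 = 131.04 + 146.67 = 277.72 kg/h.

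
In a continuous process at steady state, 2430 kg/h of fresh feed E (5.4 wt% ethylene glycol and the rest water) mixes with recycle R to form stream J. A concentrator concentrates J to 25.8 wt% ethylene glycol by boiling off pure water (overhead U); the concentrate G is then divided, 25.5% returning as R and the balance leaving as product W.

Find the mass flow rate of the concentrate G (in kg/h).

682.7 kg/h

Overall ethylene glycol balance (none leaves overhead): ethylene glycol in fresh feed = ethylene glycol in product, i.e. 2430×0.054 = (1−0.255)·G·0.258.
G = 131.22/(0.258×0.745) = 682.69 kg/h.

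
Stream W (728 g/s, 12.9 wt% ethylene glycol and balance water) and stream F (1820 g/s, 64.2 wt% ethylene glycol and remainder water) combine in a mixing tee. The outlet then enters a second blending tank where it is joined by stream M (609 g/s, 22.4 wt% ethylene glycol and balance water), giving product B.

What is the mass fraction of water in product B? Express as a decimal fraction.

Overall, product flow = 3157 g/s.
water in = 728×0.871 + 1820×0.358 + 609×0.776 = 1758.2 g/s.
water fraction in B = 0.5569.

0.5569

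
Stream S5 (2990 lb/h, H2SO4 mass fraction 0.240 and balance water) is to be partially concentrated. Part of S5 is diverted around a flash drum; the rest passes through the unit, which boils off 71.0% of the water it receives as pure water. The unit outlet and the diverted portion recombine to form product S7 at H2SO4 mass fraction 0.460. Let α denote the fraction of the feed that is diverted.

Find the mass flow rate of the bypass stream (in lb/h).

339.9 lb/h

All 2990×0.240 = 717.6 lb/h of H2SO4 reaches S7, so S7 = 717.6/0.460 = 1560 lb/h and vapour = 1430 lb/h.
The evaporator receives (1−α)·2990 of feed at 0.760 water and removes 0.710 of that water:
0.710×0.760×(1−α)×2990 = 1430
(1−α) = 1430/1613.4 = 0.8863;  α = 0.1137.
Bypass flow = 0.1137×2990 = 339.89 lb/h.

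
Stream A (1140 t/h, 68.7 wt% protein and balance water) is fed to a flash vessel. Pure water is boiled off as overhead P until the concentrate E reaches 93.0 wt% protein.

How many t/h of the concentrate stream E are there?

protein is conserved: 1140×0.687 = 783.18 t/h all reports to the concentrate.
Concentrate = 783.18/(target fraction) = 842.13 t/h.

842.1 t/h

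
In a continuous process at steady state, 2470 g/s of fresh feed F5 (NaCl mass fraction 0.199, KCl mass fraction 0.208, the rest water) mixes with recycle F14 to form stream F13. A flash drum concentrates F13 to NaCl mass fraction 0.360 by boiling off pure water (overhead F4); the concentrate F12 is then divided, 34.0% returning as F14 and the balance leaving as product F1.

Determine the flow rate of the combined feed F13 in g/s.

Overall NaCl balance (none leaves overhead): NaCl in fresh feed = NaCl in product, i.e. 2470×0.199 = (1−0.340)·F12·0.360.
F12 = 491.53/(0.360×0.660) = 2068.7 g/s.
Recycle F14 = 0.340×2068.7 = 703.37 g/s.
Combined feed F13 = 2470 + 703.37 = 3173.4 g/s.

3173 g/s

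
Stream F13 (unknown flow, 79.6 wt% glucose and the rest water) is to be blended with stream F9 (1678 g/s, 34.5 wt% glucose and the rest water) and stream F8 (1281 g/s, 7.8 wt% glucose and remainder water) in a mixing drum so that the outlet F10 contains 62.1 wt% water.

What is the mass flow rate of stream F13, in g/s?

1061 g/s

Let F13 be the unknown flow. Total out = 2959 + F13.
water balance: 2280.2 + 0.204·F13 = 0.621·(2959 + F13)
(0.204 − 0.621)·F13 = 0.621×2959 − 2280.2 = -442.63
F13 = -442.63 / -0.417 = 1061.5 g/s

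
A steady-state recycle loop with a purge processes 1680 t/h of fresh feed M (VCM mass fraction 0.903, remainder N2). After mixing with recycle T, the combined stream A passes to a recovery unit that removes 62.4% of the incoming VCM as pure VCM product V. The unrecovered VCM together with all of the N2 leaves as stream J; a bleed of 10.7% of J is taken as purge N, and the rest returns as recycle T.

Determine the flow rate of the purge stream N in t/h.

N2 enters only via M and leaves only via the purge: 1680×0.097 = 0.107×(N2 in J), and the recovery unit passes all N2, so N2 in A = N2 in J = 1523 t/h.
VCM in A: m_A = 1680×0.903 + (1−0.107)·(1−0.624)·m_A, so m_A = 1517/0.6642 = 2283.9 t/h.
J = (1−0.624)×2283.9 + 1523 = 2381.7 t/h.
Purge N = 0.107×2381.7 = 254.85 t/h.

254.8 t/h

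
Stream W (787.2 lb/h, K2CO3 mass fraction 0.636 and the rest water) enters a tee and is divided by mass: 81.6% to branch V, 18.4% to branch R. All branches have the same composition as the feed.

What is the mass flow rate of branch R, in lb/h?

Branch R flow = 0.184×787.2 = 144.84 lb/h.

144.8 lb/h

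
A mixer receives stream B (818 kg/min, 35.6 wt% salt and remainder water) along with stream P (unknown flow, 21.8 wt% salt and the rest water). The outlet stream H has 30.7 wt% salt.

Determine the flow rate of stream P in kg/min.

Let P be the unknown flow. Total out = 818 + P.
salt balance: 291.21 + 0.218·P = 0.307·(818 + P)
(0.218 − 0.307)·P = 0.307×818 − 291.21 = -40.082
P = -40.082 / -0.089 = 450.36 kg/min

450.4 kg/min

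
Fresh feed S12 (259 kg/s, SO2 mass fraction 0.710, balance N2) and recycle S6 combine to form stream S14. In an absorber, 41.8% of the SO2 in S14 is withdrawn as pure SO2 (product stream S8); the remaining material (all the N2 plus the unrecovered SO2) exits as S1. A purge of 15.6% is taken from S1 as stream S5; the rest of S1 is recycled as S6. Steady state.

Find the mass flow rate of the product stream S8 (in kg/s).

SO2 in S14: m_A = 259×0.710 + (1−0.156)·(1−0.418)·m_A, so m_A = 183.89/0.5088 = 361.42 kg/s.
Product S8 = 0.418×361.42 = 151.08 kg/s.

151.1 kg/s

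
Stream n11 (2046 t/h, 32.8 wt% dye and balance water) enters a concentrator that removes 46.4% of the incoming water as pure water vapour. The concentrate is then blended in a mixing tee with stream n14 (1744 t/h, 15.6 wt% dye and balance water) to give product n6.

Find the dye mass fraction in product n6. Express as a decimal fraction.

Vapour removed = 0.464×0.672×2046 = 637.96 t/h; concentrate = 1408 t/h.
dye reaching the mixer = 671.09 (from concentrate) + 1744×0.156 = 943.15 t/h.
Product flow = 1408 + 1744 = 3152 t/h; dye fraction = 0.2992.

0.2992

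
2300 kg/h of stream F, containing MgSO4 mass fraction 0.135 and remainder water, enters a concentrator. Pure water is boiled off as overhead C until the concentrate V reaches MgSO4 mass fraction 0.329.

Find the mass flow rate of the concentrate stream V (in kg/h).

MgSO4 is conserved: 2300×0.135 = 310.5 kg/h all reports to the concentrate.
Concentrate = 310.5/(target fraction) = 943.77 kg/h.

943.8 kg/h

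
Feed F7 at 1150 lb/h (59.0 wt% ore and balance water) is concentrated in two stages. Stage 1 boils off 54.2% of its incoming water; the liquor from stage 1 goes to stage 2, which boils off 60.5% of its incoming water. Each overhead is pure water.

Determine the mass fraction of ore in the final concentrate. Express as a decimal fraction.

0.888

water in feed = 1150×0.410 = 471.5 lb/h.
After stage 1: water left = (1−0.542)×471.5 = 215.95; stream total = 894.45 lb/h.
After stage 2: water left = (1−0.605)×215.95 = 85.299; final concentrate = 763.8 lb/h.
ore fraction = 678.5/763.8 = 0.888.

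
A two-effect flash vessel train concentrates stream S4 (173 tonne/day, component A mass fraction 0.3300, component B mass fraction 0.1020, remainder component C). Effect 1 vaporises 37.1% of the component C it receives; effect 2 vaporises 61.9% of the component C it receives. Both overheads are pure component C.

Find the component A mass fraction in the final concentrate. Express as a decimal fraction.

component C in feed = 173×0.568 = 98.264 tonne/day.
After stage 1: component C left = (1−0.371)×98.264 = 61.808; stream total = 136.54 tonne/day.
After stage 2: component C left = (1−0.619)×61.808 = 23.549; final concentrate = 98.285 tonne/day.
component A fraction = 57.09/98.285 = 0.5809.

0.5809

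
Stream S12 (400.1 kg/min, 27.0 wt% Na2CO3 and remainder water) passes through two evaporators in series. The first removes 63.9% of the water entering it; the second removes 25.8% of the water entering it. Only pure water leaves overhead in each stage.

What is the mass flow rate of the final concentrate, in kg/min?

186.3 kg/min

water in feed = 400.1×0.730 = 292.07 kg/min.
After stage 1: water left = (1−0.639)×292.07 = 105.44; stream total = 213.47 kg/min.
After stage 2: water left = (1−0.258)×105.44 = 78.235; final concentrate = 186.26 kg/min.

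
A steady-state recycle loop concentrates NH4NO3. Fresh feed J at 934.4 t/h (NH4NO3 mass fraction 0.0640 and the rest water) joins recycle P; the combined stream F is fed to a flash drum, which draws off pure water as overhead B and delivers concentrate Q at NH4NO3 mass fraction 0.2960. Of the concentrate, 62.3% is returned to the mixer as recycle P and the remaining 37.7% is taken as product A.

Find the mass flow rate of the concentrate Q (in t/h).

535.9 t/h

Overall NH4NO3 balance (none leaves overhead): NH4NO3 in fresh feed = NH4NO3 in product, i.e. 934.4×0.064 = (1−0.623)·Q·0.296.
Q = 59.802/(0.296×0.377) = 535.9 t/h.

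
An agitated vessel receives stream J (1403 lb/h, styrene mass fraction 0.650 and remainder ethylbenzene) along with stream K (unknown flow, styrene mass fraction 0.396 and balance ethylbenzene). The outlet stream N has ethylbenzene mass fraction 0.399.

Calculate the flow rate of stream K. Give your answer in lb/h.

Let K be the unknown flow. Total out = 1403 + K.
ethylbenzene balance: 491.05 + 0.604·K = 0.399·(1403 + K)
(0.604 − 0.399)·K = 0.399×1403 − 491.05 = 68.747
K = 68.747 / 0.205 = 335.35 lb/h

335.4 lb/h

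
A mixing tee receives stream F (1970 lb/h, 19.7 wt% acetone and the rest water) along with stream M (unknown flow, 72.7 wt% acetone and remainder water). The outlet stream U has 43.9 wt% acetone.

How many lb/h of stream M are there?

1655 lb/h

Let M be the unknown flow. Total out = 1970 + M.
acetone balance: 388.09 + 0.727·M = 0.439·(1970 + M)
(0.727 − 0.439)·M = 0.439×1970 − 388.09 = 476.74
M = 476.74 / 0.288 = 1655.3 lb/h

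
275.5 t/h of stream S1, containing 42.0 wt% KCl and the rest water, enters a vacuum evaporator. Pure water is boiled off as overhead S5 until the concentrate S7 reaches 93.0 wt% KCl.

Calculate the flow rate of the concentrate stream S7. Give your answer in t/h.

KCl is conserved: 275.5×0.420 = 115.71 t/h all reports to the concentrate.
Concentrate = 115.71/(target fraction) = 124.42 t/h.

124.4 t/h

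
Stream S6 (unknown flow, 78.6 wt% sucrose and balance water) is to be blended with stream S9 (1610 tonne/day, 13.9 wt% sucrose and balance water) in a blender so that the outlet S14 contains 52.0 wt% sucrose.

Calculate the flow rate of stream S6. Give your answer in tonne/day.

2306 tonne/day

Let S6 be the unknown flow. Total out = 1610 + S6.
sucrose balance: 223.79 + 0.786·S6 = 0.520·(1610 + S6)
(0.786 − 0.520)·S6 = 0.520×1610 − 223.79 = 613.41
S6 = 613.41 / 0.266 = 2306.1 tonne/day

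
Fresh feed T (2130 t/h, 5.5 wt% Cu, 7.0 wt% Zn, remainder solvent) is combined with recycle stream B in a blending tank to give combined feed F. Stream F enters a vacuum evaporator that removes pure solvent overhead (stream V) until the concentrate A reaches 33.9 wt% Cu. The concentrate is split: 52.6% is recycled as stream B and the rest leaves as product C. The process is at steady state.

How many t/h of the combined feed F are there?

Overall Cu balance (none leaves overhead): Cu in fresh feed = Cu in product, i.e. 2130×0.055 = (1−0.526)·A·0.339.
A = 117.15/(0.339×0.474) = 729.06 t/h.
Recycle B = 0.526×729.06 = 383.49 t/h.
Combined feed F = 2130 + 383.49 = 2513.5 t/h.

2513 t/h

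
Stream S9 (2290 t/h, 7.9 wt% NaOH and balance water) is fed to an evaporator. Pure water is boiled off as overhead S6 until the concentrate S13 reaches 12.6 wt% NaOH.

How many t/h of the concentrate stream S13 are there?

NaOH is conserved: 2290×0.079 = 180.91 t/h all reports to the concentrate.
Concentrate = 180.91/(target fraction) = 1435.8 t/h.

1436 t/h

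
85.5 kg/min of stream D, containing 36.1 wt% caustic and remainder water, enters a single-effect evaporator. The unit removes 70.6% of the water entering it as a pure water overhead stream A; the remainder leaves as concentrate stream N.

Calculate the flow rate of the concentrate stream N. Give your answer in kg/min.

water entering = 85.5×0.639 = 54.635 kg/min; overhead removed = 0.706×54.635 = 38.572 kg/min.
Concentrate = 85.5 − 38.572 = 46.928 kg/min.

46.93 kg/min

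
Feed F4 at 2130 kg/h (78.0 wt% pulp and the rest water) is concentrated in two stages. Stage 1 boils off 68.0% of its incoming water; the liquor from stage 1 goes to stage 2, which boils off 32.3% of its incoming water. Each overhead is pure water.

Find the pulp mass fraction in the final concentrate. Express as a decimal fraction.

water in feed = 2130×0.220 = 468.6 kg/h.
After stage 1: water left = (1−0.680)×468.6 = 149.95; stream total = 1811.4 kg/h.
After stage 2: water left = (1−0.323)×149.95 = 101.52; final concentrate = 1762.9 kg/h.
pulp fraction = 1661.4/1762.9 = 0.942.

0.942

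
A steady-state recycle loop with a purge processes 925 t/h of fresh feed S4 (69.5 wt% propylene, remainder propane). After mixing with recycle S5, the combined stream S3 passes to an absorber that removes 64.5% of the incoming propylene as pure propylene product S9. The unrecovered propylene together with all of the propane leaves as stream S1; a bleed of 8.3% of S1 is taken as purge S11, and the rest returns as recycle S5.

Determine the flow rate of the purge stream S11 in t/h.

propane enters only via S4 and leaves only via the purge: 925×0.305 = 0.083×(propane in S1), and the absorber passes all propane, so propane in S3 = propane in S1 = 3399.1 t/h.
propylene in S3: m_A = 925×0.695 + (1−0.083)·(1−0.645)·m_A, so m_A = 642.88/0.6745 = 953.16 t/h.
S1 = (1−0.645)×953.16 + 3399.1 = 3737.5 t/h.
Purge S11 = 0.083×3737.5 = 310.21 t/h.

310.2 t/h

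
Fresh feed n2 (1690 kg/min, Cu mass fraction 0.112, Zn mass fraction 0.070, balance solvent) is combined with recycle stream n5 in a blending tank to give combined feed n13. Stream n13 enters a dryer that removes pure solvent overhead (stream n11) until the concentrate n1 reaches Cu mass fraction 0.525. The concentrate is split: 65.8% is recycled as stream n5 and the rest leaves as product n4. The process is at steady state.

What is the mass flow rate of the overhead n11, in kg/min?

1329 kg/min

Overall Cu balance (none leaves overhead): Cu in fresh feed = Cu in product, i.e. 1690×0.112 = (1−0.658)·n1·0.525.
n1 = 189.28/(0.525×0.342) = 1054.2 kg/min.
Recycle n5 = 0.658×1054.2 = 693.66 kg/min.
Combined feed n13 = 1690 + 693.66 = 2383.7 kg/min.
Overhead n11 = n13 − n1 = 2383.7 − 1054.2 = 1329.5 kg/min.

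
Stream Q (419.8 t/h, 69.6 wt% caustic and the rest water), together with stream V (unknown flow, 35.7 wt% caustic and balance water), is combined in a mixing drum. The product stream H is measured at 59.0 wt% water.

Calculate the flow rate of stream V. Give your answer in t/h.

2265 t/h

Let V be the unknown flow. Total out = 419.8 + V.
water balance: 127.62 + 0.643·V = 0.590·(419.8 + V)
(0.643 − 0.590)·V = 0.590×419.8 − 127.62 = 120.06
V = 120.06 / 0.053 = 2265.3 t/h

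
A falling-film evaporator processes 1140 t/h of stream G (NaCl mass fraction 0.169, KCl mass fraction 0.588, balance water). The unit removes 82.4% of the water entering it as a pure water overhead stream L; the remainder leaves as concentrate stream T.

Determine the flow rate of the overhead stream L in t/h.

228.3 t/h

water entering = 1140×0.243 = 277.02 t/h; overhead removed = 0.824×277.02 = 228.26 t/h.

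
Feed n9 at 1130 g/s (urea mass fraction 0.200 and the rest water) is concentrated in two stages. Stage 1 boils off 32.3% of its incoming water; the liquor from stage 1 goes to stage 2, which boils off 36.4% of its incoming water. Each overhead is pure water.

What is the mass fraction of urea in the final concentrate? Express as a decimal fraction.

0.367

water in feed = 1130×0.800 = 904 g/s.
After stage 1: water left = (1−0.323)×904 = 612.01; stream total = 838.01 g/s.
After stage 2: water left = (1−0.364)×612.01 = 389.24; final concentrate = 615.24 g/s.
urea fraction = 226/615.24 = 0.367.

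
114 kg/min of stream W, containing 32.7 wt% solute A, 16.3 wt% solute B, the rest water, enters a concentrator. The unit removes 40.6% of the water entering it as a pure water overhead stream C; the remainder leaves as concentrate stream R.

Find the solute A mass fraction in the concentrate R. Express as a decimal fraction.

solute A is not removed: 114×0.327 = 37.278 kg/min of solute A enters R.
water entering = 114×0.510 = 58.14 kg/min; overhead removed = 0.406×58.14 = 23.605 kg/min.
Concentrate = 114 − 23.605 = 90.395 kg/min.
Mass fraction = 37.278/90.395 = 0.4124.

0.4124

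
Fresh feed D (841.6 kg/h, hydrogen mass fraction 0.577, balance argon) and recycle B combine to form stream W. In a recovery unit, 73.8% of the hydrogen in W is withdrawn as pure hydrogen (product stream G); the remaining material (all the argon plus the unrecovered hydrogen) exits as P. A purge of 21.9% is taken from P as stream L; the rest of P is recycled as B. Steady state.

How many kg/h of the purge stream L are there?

391 kg/h

argon enters only via D and leaves only via the purge: 841.6×0.423 = 0.219×(argon in P), and the recovery unit passes all argon, so argon in W = argon in P = 1625.6 kg/h.
hydrogen in W: m_A = 841.6×0.577 + (1−0.219)·(1−0.738)·m_A, so m_A = 485.6/0.7954 = 610.53 kg/h.
P = (1−0.738)×610.53 + 1625.6 = 1785.5 kg/h.
Purge L = 0.219×1785.5 = 391.03 kg/h.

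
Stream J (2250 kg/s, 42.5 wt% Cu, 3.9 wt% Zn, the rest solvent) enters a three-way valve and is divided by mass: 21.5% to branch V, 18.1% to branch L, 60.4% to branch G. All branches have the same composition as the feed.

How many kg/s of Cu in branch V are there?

205.6 kg/s

Branch V total = 0.215×2250 = 483.75 kg/s.
Cu in V = 0.425×483.75 = 205.59 kg/s.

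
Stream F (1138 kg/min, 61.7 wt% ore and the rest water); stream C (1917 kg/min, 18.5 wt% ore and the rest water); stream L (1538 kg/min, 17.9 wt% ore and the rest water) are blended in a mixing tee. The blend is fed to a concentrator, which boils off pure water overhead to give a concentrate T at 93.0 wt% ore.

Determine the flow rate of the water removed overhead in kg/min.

ore entering = 1138×0.617 + 1917×0.185 + 1538×0.179 = 1332.1 kg/min.
All ore reports to T, so T = 1332.1/0.930 = 1432.4 kg/min.
Total feed = 4593 kg/min; overhead = 4593 − 1432.4 = 3160.6 kg/min.

3161 kg/min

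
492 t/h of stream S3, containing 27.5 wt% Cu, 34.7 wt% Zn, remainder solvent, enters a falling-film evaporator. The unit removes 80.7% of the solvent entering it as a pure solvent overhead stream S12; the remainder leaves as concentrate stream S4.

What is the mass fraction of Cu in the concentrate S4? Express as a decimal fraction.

Cu is not removed: 492×0.275 = 135.3 t/h of Cu enters S4.
solvent entering = 492×0.378 = 185.98 t/h; overhead removed = 0.807×185.98 = 150.08 t/h.
Concentrate = 492 − 150.08 = 341.92 t/h.
Mass fraction = 135.3/341.92 = 0.396.

0.396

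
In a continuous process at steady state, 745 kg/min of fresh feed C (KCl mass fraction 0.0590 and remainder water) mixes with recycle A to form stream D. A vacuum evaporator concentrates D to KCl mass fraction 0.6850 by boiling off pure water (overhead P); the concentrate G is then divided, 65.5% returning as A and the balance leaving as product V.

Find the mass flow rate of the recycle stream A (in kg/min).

121.8 kg/min

Overall KCl balance (none leaves overhead): KCl in fresh feed = KCl in product, i.e. 745×0.059 = (1−0.655)·G·0.685.
G = 43.955/(0.685×0.345) = 185.99 kg/min.
Recycle A = 0.655×185.99 = 121.83 kg/min.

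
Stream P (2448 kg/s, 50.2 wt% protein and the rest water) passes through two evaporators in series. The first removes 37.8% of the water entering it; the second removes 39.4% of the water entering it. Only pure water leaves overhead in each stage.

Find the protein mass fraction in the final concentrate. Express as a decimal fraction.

0.728

water in feed = 2448×0.498 = 1219.1 kg/s.
After stage 1: water left = (1−0.378)×1219.1 = 758.28; stream total = 1987.2 kg/s.
After stage 2: water left = (1−0.394)×758.28 = 459.52; final concentrate = 1688.4 kg/s.
protein fraction = 1228.9/1688.4 = 0.728.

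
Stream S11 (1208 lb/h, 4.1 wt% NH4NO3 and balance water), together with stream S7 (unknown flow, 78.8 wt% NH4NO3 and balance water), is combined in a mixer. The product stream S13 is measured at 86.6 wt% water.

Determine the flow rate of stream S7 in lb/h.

171.8 lb/h

Let S7 be the unknown flow. Total out = 1208 + S7.
water balance: 1158.5 + 0.212·S7 = 0.866·(1208 + S7)
(0.212 − 0.866)·S7 = 0.866×1208 − 1158.5 = -112.34
S7 = -112.34 / -0.654 = 171.78 lb/h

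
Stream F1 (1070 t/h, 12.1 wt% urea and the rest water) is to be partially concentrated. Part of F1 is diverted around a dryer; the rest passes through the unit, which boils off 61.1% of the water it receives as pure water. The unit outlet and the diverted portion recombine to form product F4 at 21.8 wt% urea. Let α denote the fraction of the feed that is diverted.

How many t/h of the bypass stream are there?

183.5 t/h

All 1070×0.121 = 129.47 t/h of urea reaches F4, so F4 = 129.47/0.218 = 593.9 t/h and vapour = 476.1 t/h.
The evaporator receives (1−α)·1070 of feed at 0.879 water and removes 0.611 of that water:
0.611×0.879×(1−α)×1070 = 476.1
(1−α) = 476.1/574.66 = 0.8285;  α = 0.1715.
Bypass flow = 0.1715×1070 = 183.52 t/h.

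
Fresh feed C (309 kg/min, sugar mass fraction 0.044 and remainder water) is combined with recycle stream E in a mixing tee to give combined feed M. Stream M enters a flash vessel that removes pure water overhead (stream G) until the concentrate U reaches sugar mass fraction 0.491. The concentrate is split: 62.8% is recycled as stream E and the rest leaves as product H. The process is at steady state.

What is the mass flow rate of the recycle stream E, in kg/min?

46.75 kg/min

Overall sugar balance (none leaves overhead): sugar in fresh feed = sugar in product, i.e. 309×0.044 = (1−0.628)·U·0.491.
U = 13.596/(0.491×0.372) = 74.437 kg/min.
Recycle E = 0.628×74.437 = 46.746 kg/min.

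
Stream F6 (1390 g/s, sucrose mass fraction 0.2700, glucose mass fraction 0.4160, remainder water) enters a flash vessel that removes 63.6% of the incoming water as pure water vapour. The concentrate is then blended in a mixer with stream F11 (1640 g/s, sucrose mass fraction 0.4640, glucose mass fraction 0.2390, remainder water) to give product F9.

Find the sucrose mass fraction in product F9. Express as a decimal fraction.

Vapour removed = 0.636×0.314×1390 = 277.59 g/s; concentrate = 1112.4 g/s.
sucrose reaching the mixer = 375.3 (from concentrate) + 1640×0.464 = 1136.3 g/s.
Product flow = 1112.4 + 1640 = 2752.4 g/s; sucrose fraction = 0.4128.

0.4128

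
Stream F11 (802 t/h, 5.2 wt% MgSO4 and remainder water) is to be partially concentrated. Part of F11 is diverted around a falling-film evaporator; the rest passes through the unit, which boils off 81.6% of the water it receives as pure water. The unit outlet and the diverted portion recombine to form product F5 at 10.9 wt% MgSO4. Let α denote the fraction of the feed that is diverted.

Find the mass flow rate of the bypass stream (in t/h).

259.8 t/h

All 802×0.052 = 41.704 t/h of MgSO4 reaches F5, so F5 = 41.704/0.109 = 382.61 t/h and vapour = 419.39 t/h.
The evaporator receives (1−α)·802 of feed at 0.948 water and removes 0.816 of that water:
0.816×0.948×(1−α)×802 = 419.39
(1−α) = 419.39/620.4 = 0.6760;  α = 0.3240.
Bypass flow = 0.3240×802 = 259.84 t/h.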